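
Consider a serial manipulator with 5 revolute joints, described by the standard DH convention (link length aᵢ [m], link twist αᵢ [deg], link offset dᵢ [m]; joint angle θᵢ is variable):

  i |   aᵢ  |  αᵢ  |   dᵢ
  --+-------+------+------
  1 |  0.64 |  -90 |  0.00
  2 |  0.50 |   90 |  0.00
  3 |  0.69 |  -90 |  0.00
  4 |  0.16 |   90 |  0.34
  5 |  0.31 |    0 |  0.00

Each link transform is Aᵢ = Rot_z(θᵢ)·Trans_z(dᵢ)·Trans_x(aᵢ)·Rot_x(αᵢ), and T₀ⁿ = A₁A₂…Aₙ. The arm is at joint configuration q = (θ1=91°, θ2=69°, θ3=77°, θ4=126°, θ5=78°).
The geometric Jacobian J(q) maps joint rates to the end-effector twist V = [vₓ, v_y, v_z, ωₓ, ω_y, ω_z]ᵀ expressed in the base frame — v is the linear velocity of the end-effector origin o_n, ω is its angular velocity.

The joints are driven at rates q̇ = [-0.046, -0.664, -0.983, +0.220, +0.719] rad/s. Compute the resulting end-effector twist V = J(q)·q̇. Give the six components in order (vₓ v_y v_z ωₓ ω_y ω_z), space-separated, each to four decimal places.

-0.5761 0.4894 -0.6474 0.0712 -1.3411 -0.4718

o_n = [-0.6966, 0.4580, -0.0640]
J₁: ẑ×o_n = [-0.4580, -0.6966, 0.0000], ω = ẑ
J2: z=[-0.9998, -0.0175, 0.0000] o=[-0.0112, 0.6399, 0.0000] → [0.0011, -0.0639, 0.1700, -0.9998, -0.0175, 0.0000]
J3: z=[-0.0163, 0.9334, 0.3584] o=[-0.0143, 0.8191, -0.4668] → [0.5054, -0.2379, 0.6427, -0.0163, 0.9334, 0.3584]
J4: z=[-0.2188, -0.3531, 0.9097] o=[-0.6875, 0.8629, -0.6117] → [0.1750, 0.1116, 0.0854, -0.2188, -0.3531, 0.9097]
J5: z=[-0.7797, -0.4972, -0.3805] o=[-0.6680, 0.6161, -0.3291] → [-0.1920, 0.2176, 0.1091, -0.7797, -0.4972, -0.3805]
V = J·q̇ = [-0.5761, 0.4894, -0.6474, 0.0712, -1.3411, -0.4718]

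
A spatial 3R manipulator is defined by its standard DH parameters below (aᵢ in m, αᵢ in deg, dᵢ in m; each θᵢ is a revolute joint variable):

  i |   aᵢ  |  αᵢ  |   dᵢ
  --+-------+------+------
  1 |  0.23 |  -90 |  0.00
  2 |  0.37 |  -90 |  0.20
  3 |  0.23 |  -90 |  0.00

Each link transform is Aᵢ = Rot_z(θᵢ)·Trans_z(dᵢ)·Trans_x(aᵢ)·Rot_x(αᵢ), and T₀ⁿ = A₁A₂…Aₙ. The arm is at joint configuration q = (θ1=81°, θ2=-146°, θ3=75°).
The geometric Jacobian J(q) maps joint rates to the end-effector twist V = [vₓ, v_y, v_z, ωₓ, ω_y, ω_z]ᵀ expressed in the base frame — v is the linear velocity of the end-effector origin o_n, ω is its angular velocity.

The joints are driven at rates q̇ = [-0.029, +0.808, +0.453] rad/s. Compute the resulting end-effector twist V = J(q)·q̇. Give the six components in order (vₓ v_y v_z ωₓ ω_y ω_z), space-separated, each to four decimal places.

0.0663 0.2698 0.2314 -0.7584 0.3766 0.3466

o_n = [0.0022, -0.1280, 0.2402]
J₁: ẑ×o_n = [0.1280, 0.0022, -0.0000], ω = ẑ
J2: z=[-0.9877, 0.1564, 0.0000] o=[0.0360, 0.2272, 0.0000] → [0.0376, 0.2372, 0.3561, -0.9877, 0.1564, 0.0000]
J3: z=[0.0875, 0.5523, 0.8290] o=[-0.2095, -0.0445, 0.2069] → [0.0876, 0.1726, -0.1242, 0.0875, 0.5523, 0.8290]
V = J·q̇ = [0.0663, 0.2698, 0.2314, -0.7584, 0.3766, 0.3466]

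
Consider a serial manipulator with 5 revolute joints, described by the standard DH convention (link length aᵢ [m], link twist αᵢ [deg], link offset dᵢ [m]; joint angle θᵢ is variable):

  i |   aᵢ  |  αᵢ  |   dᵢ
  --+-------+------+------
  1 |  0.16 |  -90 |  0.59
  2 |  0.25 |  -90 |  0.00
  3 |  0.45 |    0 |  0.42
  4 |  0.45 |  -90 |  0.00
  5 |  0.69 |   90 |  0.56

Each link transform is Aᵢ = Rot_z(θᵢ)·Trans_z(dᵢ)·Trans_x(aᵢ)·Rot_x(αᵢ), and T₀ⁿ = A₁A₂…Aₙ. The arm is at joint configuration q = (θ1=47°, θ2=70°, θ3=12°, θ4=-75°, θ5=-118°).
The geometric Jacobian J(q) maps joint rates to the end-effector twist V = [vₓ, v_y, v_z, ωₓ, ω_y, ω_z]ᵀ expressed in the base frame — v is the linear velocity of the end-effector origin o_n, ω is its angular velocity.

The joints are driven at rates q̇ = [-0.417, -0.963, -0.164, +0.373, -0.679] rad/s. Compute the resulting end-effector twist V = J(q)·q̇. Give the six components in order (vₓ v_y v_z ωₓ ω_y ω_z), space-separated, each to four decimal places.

1.2129 0.9285 -0.2557 0.2038 -0.7415 0.0800

o_n = [-0.0875, -0.4392, -0.9332]
J₁: ẑ×o_n = [0.4392, -0.0875, 0.0000], ω = ẑ
J2: z=[-0.7314, 0.6820, 0.0000] o=[0.1091, 0.1170, 0.5900] → [-1.0388, -1.1140, 0.5409, -0.7314, 0.6820, 0.0000]
J3: z=[-0.6409, -0.6872, -0.3420] o=[0.1674, 0.1796, 0.3551] → [0.6738, -0.7384, 0.2213, -0.6409, -0.6872, -0.3420]
J4: z=[-0.6409, -0.6872, -0.3420] o=[0.0694, -0.0628, -0.2022] → [0.3737, -0.4148, 0.1334, -0.6409, -0.6872, -0.3420]
J5: z=[0.5399, -0.0867, -0.8373] o=[-0.1762, 0.2618, -0.3942] → [-0.5401, 0.2168, -0.3707, 0.5399, -0.0867, -0.8373]
V = J·q̇ = [1.2129, 0.9285, -0.2557, 0.2038, -0.7415, 0.0800]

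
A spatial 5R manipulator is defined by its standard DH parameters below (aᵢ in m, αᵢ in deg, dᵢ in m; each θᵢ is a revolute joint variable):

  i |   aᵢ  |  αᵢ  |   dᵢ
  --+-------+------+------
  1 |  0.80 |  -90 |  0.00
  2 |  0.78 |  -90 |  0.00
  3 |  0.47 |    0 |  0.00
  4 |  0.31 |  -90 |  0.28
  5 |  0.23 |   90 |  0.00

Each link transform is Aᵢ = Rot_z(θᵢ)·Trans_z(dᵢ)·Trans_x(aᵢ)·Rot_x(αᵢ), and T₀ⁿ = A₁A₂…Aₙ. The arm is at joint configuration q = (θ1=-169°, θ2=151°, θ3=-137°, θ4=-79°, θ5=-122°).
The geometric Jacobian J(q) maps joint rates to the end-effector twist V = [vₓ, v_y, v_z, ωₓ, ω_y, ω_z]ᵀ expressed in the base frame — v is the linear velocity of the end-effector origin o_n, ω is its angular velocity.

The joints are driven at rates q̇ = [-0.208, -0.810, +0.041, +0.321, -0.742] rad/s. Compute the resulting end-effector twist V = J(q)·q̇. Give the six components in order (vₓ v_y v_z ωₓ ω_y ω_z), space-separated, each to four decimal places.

o_n = [-0.2753, -0.2674, 0.2778]
J₁: ẑ×o_n = [0.2674, -0.2753, 0.0000], ω = ẑ
J2: z=[0.1908, -0.9816, 0.0000] o=[-0.7853, -0.1526, 0.0000] → [-0.2727, -0.0530, 0.4788, 0.1908, -0.9816, 0.0000]
J3: z=[0.4759, 0.0925, 0.8746] o=[-0.1156, -0.0225, -0.3782] → [0.2749, -0.4518, -0.1018, 0.4759, 0.0925, 0.8746]
J4: z=[0.4759, 0.0925, 0.8746] o=[-0.3496, -0.3945, -0.2115] → [-0.0659, -0.1678, 0.0536, 0.4759, 0.0925, 0.8746]
J5: z=[-0.3503, -0.8922, 0.2850] o=[-0.4664, -0.2316, 0.1550] → [-0.0994, 0.0975, 0.1831, -0.3503, -0.8922, 0.2850]
V = J·q̇ = [0.2291, -0.0445, -0.5106, 0.2776, 1.4907, -0.1028]

0.2291 -0.0445 -0.5106 0.2776 1.4907 -0.1028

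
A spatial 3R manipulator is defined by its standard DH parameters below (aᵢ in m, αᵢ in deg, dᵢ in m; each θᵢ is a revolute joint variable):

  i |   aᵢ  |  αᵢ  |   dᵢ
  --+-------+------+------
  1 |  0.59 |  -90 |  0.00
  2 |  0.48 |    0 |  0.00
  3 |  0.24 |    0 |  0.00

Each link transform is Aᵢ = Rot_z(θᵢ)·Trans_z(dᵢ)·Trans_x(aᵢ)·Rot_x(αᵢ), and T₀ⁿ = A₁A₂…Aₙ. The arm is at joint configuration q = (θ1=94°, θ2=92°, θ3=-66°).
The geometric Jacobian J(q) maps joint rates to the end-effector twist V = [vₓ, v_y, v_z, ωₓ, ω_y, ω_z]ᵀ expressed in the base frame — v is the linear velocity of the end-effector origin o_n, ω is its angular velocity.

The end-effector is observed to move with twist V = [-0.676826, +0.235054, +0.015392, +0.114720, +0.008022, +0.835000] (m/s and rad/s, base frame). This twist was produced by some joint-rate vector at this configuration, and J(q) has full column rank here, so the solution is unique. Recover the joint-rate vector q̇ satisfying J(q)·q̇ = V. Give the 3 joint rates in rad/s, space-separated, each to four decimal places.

0.8350 -0.5620 0.4470

o_n = [-0.0550, 0.7870, -0.5849]
J₁: ẑ×o_n = [-0.7870, -0.0550, 0.0000], ω = ẑ
J2: z=[-0.9976, -0.0698, 0.0000] o=[-0.0412, 0.5886, 0.0000] → [0.0408, -0.5835, -0.1990, -0.9976, -0.0698, 0.0000]
J3: z=[-0.9976, -0.0698, 0.0000] o=[-0.0400, 0.5719, -0.4797] → [0.0073, -0.1050, -0.2157, -0.9976, -0.0698, 0.0000]
q̇ = J⁺·V = [0.8350, -0.5620, 0.4470]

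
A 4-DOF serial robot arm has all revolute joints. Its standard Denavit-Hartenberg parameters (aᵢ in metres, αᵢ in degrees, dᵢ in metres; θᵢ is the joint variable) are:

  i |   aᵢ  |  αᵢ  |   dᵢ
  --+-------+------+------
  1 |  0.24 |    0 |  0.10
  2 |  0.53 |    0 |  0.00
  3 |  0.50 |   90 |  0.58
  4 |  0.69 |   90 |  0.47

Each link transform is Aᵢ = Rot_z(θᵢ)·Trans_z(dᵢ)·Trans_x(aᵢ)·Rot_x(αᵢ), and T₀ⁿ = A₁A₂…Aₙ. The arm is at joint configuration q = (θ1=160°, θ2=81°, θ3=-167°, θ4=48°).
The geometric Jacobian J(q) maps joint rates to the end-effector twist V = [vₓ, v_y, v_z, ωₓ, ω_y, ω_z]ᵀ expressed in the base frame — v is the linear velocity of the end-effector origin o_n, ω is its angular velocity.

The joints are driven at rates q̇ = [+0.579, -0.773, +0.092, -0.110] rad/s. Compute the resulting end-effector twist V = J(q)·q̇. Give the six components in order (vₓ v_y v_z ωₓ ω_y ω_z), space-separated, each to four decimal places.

o_n = [0.2344, 0.4134, 1.1928]
J₁: ẑ×o_n = [-0.4134, 0.2344, 0.0000], ω = ẑ
J2: z=[0.0000, 0.0000, 1.0000] o=[-0.2255, 0.0821, 0.1000] → [-0.3313, 0.4599, 0.0000, 0.0000, 0.0000, 1.0000]
J3: z=[0.0000, 0.0000, 1.0000] o=[-0.4825, -0.3815, 0.1000] → [-0.7949, 0.7169, 0.0000, 0.0000, 0.0000, 1.0000]
J4: z=[0.9613, -0.2756, 0.0000] o=[-0.3447, 0.0992, 0.6800] → [-0.1413, -0.4929, 0.4617, 0.9613, -0.2756, 0.0000]
V = J·q̇ = [-0.0408, -0.0996, -0.0508, -0.1057, 0.0303, -0.1020]

-0.0408 -0.0996 -0.0508 -0.1057 0.0303 -0.1020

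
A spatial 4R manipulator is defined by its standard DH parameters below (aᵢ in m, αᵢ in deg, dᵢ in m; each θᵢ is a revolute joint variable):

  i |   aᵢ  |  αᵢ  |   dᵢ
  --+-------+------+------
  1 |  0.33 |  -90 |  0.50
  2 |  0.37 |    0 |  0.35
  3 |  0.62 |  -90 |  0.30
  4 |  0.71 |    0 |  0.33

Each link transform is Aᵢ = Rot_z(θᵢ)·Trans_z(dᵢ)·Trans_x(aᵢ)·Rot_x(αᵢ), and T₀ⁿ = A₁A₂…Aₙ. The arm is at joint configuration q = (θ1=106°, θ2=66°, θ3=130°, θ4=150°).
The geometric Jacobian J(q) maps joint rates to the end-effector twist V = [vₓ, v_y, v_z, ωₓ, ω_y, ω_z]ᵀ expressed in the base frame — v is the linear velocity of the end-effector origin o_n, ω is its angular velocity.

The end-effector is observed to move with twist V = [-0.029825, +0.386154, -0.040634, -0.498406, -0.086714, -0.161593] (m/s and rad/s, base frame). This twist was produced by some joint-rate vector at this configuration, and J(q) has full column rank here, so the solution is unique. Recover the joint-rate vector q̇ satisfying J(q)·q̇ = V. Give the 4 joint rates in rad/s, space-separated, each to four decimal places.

-0.3500 -0.1450 0.6480 0.1960

o_n = [-0.4397, 0.4633, 0.4806]
J₁: ẑ×o_n = [-0.4633, -0.4397, 0.0000], ω = ẑ
J2: z=[-0.9613, -0.2756, 0.0000] o=[-0.0910, 0.3172, 0.5000] → [0.0053, -0.0186, -0.2365, -0.9613, -0.2756, 0.0000]
J3: z=[-0.9613, -0.2756, 0.0000] o=[-0.4689, 0.3654, 0.1620] → [-0.0878, 0.3063, -0.0860, -0.9613, -0.2756, 0.0000]
J4: z=[-0.0760, 0.2650, 0.9613] o=[-0.5930, -0.2902, 0.3329] → [-0.6851, 0.1585, -0.0979, -0.0760, 0.2650, 0.9613]
q̇ = J⁺·V = [-0.3500, -0.1450, 0.6480, 0.1960]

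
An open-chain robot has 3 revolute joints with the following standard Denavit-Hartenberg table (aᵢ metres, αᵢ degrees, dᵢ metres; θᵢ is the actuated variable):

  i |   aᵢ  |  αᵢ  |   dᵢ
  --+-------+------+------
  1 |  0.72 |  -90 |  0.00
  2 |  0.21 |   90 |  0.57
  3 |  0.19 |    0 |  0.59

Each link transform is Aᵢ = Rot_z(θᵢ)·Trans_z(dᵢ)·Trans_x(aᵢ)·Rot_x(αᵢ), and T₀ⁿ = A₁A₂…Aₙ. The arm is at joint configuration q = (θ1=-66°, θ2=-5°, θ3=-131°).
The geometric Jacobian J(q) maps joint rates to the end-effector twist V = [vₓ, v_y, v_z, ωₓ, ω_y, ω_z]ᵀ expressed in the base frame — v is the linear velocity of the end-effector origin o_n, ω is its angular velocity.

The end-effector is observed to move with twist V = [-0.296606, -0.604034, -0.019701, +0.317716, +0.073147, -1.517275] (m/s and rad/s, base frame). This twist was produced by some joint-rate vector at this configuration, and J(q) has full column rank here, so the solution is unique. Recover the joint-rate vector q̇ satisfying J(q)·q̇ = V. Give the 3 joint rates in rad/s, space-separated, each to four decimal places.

o_n = [0.6962, -0.5149, 0.5952]
J₁: ẑ×o_n = [0.5149, 0.6962, -0.0000], ω = ẑ
J2: z=[0.9135, 0.4067, 0.0000] o=[0.2929, -0.6578, 0.0000] → [0.2421, -0.5437, -0.0336, 0.9135, 0.4067, 0.0000]
J3: z=[-0.0354, 0.0796, 0.9962] o=[0.8987, -0.6170, 0.0183] → [-0.0558, -0.1812, 0.0125, -0.0354, 0.0796, 0.9962]
q̇ = J⁺·V = [-0.8040, 0.3200, -0.7160]

-0.8040 0.3200 -0.7160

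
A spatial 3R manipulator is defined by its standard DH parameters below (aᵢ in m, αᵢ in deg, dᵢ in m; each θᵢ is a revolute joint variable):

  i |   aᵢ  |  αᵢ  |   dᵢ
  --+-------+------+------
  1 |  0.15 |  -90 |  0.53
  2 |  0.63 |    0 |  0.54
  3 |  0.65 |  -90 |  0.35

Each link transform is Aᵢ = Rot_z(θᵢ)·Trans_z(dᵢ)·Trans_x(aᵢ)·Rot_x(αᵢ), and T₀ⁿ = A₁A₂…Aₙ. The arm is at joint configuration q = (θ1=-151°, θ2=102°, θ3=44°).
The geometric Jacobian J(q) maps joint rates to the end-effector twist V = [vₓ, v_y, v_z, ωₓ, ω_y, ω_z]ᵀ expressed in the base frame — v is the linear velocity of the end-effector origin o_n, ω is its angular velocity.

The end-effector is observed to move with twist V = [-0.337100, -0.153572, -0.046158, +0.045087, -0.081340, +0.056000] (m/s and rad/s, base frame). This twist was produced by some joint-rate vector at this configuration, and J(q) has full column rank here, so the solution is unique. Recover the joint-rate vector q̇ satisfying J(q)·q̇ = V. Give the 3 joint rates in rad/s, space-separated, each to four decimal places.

0.0560 -0.7350 0.8280

o_n = [0.8862, -0.5264, -0.4497]
J₁: ẑ×o_n = [0.5264, 0.8862, -0.0000], ω = ẑ
J2: z=[0.4848, -0.8746, 0.0000] o=[-0.1312, -0.0727, 0.5300] → [0.8569, 0.4750, 0.6699, 0.4848, -0.8746, 0.0000]
J3: z=[0.4848, -0.8746, 0.0000] o=[0.2452, -0.4815, -0.0862] → [0.3179, 0.1762, 0.5389, 0.4848, -0.8746, 0.0000]
q̇ = J⁺·V = [0.0560, -0.7350, 0.8280]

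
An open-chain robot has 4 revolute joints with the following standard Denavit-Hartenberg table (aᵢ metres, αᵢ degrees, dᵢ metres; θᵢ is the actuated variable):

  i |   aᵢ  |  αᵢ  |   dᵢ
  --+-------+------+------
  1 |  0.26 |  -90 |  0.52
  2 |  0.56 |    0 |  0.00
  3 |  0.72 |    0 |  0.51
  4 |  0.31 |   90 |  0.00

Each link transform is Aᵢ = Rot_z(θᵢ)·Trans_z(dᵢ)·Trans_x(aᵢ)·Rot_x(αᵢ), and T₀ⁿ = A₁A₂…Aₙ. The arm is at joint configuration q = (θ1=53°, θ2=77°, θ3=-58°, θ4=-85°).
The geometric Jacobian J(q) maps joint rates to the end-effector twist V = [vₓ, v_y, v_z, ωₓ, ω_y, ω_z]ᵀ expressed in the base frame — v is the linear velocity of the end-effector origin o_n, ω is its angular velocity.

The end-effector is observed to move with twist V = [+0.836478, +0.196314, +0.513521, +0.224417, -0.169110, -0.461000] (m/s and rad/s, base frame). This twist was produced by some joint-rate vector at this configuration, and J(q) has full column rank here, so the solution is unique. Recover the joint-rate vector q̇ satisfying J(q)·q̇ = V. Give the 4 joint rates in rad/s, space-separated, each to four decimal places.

-0.4610 -0.6770 0.1000 0.2960

o_n = [0.3106, 1.2596, 0.0231]
J₁: ẑ×o_n = [-1.2596, 0.3106, 0.0000], ω = ẑ
J2: z=[-0.7986, 0.6018, 0.0000] o=[0.1565, 0.2076, 0.5200] → [-0.2990, -0.3968, -0.9328, -0.7986, 0.6018, 0.0000]
J3: z=[-0.7986, 0.6018, 0.0000] o=[0.2323, 0.3083, -0.0256] → [0.0294, 0.0390, -0.8069, -0.7986, 0.6018, 0.0000]
J4: z=[-0.7986, 0.6018, 0.0000] o=[0.2347, 1.1589, -0.2601] → [0.1704, 0.2262, -0.1261, -0.7986, 0.6018, 0.0000]
q̇ = J⁺·V = [-0.4610, -0.6770, 0.1000, 0.2960]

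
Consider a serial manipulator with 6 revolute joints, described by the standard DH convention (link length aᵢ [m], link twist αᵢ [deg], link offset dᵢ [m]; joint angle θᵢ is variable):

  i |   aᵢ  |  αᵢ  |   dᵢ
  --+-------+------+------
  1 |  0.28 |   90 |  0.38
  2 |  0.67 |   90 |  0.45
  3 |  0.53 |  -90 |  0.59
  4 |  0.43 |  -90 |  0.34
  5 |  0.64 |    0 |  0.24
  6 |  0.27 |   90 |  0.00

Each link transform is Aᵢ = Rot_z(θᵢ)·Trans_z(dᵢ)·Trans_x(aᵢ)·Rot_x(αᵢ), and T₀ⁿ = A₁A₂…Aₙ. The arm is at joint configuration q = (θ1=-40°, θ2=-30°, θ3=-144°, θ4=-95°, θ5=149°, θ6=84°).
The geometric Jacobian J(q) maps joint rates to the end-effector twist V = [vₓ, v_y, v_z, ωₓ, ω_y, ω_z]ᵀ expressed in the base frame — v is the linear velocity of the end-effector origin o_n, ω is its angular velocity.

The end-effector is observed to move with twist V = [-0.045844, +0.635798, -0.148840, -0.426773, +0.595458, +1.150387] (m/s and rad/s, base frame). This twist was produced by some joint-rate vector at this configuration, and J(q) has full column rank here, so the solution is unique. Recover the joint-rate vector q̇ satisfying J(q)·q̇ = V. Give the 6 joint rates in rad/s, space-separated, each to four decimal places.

o_n = [0.3225, -0.0105, 0.0130]
J₁: ẑ×o_n = [0.0105, 0.3225, -0.0000], ω = ẑ
J2: z=[-0.6428, -0.7660, 0.0000] o=[0.2145, -0.1800, 0.3800] → [0.2811, -0.2359, -0.0262, -0.6428, -0.7660, 0.0000]
J3: z=[-0.3830, 0.3214, -0.8660] o=[0.3697, -0.8977, 0.0450] → [0.7580, 0.0286, -0.3247, -0.3830, 0.3214, -0.8660]
J4: z=[0.9100, 0.2925, -0.2939] o=[0.0595, -0.2307, -0.2516] → [0.1421, -0.3181, 0.1235, 0.9100, 0.2925, -0.2939]
J5: z=[-0.1917, 0.9252, 0.3275] o=[0.2108, -0.0273, -0.7376] → [0.6890, 0.1805, -0.1066, -0.1917, 0.9252, 0.3275]
J6: z=[-0.1917, 0.9252, 0.3275] o=[0.0666, -0.0343, -0.0695] → [0.0686, 0.0996, -0.2414, -0.1917, 0.9252, 0.3275]
q̇ = J⁺·V = [0.7480, -0.4420, -0.0380, -0.6900, 0.2620, 0.2470]

0.7480 -0.4420 -0.0380 -0.6900 0.2620 0.2470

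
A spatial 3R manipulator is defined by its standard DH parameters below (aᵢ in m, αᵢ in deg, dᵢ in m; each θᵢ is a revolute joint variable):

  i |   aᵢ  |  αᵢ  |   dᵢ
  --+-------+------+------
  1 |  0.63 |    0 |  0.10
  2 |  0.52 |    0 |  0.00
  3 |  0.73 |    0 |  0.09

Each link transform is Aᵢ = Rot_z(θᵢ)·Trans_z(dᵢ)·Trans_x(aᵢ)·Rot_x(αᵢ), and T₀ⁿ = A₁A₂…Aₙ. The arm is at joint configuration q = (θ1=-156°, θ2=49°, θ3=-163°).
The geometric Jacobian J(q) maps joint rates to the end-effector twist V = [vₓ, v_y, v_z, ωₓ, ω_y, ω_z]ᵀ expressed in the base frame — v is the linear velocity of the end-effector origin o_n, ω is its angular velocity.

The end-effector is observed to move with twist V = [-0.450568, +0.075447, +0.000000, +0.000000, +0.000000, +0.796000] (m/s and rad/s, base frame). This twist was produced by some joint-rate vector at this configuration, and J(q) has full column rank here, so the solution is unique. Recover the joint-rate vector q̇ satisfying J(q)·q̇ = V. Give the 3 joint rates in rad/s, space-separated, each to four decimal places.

-0.2320 0.6140 0.4140

o_n = [-0.7276, -0.0235, 0.1900]
J₁: ẑ×o_n = [0.0235, -0.7276, 0.0000], ω = ẑ
J2: z=[0.0000, 0.0000, 1.0000] o=[-0.5755, -0.2562, 0.1000] → [-0.2327, -0.1520, 0.0000, 0.0000, 0.0000, 1.0000]
J3: z=[0.0000, 0.0000, 1.0000] o=[-0.7276, -0.7535, 0.1000] → [-0.7300, -0.0000, 0.0000, 0.0000, 0.0000, 1.0000]
q̇ = J⁺·V = [-0.2320, 0.6140, 0.4140]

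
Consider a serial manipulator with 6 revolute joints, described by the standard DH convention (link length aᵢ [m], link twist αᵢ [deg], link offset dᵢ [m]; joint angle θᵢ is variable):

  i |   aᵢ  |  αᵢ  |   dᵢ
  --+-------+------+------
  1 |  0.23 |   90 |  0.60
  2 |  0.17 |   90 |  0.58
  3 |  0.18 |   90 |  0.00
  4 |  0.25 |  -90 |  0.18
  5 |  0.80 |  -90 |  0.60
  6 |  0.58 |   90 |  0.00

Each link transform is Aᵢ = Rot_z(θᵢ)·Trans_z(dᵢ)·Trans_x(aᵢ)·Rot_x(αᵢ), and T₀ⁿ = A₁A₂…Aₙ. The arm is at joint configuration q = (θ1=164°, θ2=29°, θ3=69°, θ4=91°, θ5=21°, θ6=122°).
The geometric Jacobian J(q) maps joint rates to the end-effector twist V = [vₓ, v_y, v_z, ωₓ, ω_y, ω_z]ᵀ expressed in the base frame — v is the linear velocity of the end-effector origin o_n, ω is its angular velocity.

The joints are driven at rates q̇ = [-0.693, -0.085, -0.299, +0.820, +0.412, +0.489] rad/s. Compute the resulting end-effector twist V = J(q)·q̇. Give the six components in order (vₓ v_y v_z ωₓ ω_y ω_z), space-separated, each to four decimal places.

0.9007 -0.3962 0.1401 -0.1023 -0.5917 -0.1785

o_n = [-0.5397, 0.8146, 0.0751]
J₁: ẑ×o_n = [-0.8146, -0.5397, 0.0000], ω = ẑ
J2: z=[0.2756, 0.9613, 0.0000] o=[-0.2211, 0.0634, 0.6000] → [-0.5045, 0.1447, 0.5134, 0.2756, 0.9613, 0.0000]
J3: z=[-0.4660, 0.1336, -0.8746] o=[-0.2041, 0.6619, 0.6824] → [0.0524, 0.0105, -0.0263, -0.4660, 0.1336, -0.8746]
J4: z=[-0.8837, -0.1194, 0.4526] o=[-0.2121, 0.8390, 0.7137] → [0.0873, -0.7126, -0.0176, -0.8837, -0.1194, 0.4526]
J5: z=[0.0521, -0.9860, -0.1584] o=[-0.4874, 0.8466, 0.5758] → [0.4886, 0.0344, -0.0532, 0.0521, -0.9860, -0.1584]
J6: z=[0.9917, 0.0698, -0.1081] o=[-0.5503, 0.3762, -0.3044] → [0.0739, -0.3776, 0.4340, 0.9917, 0.0698, -0.1081]
V = J·q̇ = [0.9007, -0.3962, 0.1401, -0.1023, -0.5917, -0.1785]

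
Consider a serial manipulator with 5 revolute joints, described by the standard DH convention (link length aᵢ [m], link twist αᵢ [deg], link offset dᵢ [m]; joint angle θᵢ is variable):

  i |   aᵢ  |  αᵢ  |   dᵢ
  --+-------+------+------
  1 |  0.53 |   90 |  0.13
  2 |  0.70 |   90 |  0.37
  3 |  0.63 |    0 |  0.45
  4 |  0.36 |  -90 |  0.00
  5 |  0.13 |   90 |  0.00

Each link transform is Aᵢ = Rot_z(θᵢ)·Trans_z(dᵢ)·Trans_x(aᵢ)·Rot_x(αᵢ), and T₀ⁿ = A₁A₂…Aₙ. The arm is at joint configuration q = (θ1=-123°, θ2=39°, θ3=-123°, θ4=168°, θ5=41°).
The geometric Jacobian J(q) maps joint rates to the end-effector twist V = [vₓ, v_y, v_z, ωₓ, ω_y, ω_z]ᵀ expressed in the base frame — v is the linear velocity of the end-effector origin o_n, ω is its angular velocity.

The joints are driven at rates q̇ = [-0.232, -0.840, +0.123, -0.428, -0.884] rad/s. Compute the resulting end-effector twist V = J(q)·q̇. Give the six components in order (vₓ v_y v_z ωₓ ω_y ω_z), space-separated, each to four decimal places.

o_n = [-0.8407, -0.9905, 0.2750]
J₁: ẑ×o_n = [0.9905, -0.8407, 0.0000], ω = ẑ
J2: z=[-0.8387, 0.5446, 0.0000] o=[-0.2887, -0.4445, 0.1300] → [0.0790, 0.1216, 0.7586, -0.8387, 0.5446, 0.0000]
J3: z=[-0.3428, -0.5278, -0.7771] o=[-0.8953, -0.6992, 0.5705] → [-0.0704, -0.1437, 0.1287, -0.3428, -0.5278, -0.7771]
J4: z=[-0.3428, -0.5278, -0.7771] o=[-0.4611, -1.0009, 0.0049] → [-0.1346, 0.3876, -0.2039, -0.3428, -0.5278, -0.7771]
J5: z=[-0.2937, 0.8460, -0.4450] o=[-0.7824, -1.0281, 0.1651] → [0.1097, 0.0582, 0.0383, -0.2937, 0.8460, -0.4450]
V = J·q̇ = [-0.3442, -0.1422, -0.5680, 1.0687, -1.0444, 0.3984]

-0.3442 -0.1422 -0.5680 1.0687 -1.0444 0.3984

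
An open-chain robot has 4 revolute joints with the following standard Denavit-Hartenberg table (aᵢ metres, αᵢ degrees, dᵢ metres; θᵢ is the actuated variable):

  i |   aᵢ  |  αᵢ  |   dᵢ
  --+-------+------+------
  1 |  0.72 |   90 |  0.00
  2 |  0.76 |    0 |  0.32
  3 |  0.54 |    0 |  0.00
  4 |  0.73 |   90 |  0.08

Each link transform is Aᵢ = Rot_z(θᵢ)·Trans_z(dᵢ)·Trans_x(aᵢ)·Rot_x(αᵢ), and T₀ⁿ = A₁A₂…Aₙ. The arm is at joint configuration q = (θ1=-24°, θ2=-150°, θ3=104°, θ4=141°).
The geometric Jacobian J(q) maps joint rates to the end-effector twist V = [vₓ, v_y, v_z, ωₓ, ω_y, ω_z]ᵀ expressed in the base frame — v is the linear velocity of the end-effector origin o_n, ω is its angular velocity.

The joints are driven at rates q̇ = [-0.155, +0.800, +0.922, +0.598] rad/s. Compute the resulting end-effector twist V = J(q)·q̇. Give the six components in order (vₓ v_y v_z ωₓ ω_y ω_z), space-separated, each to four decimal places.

o_n = [0.1783, -0.5173, -0.0412]
J₁: ẑ×o_n = [0.5173, 0.1783, -0.0000], ω = ẑ
J2: z=[-0.4067, -0.9135, 0.0000] o=[0.6578, -0.2929, 0.0000] → [0.0377, -0.0168, -0.3467, -0.4067, -0.9135, 0.0000]
J3: z=[-0.4067, -0.9135, 0.0000] o=[-0.0737, -0.3175, -0.3800] → [-0.3095, 0.1378, 0.3115, -0.4067, -0.9135, 0.0000]
J4: z=[-0.4067, -0.9135, 0.0000] o=[0.2690, -0.4701, -0.7684] → [-0.6644, 0.2958, -0.0636, -0.4067, -0.9135, 0.0000]
V = J·q̇ = [-0.7327, 0.2629, -0.0282, -0.9436, -2.1194, -0.1550]

-0.7327 0.2629 -0.0282 -0.9436 -2.1194 -0.1550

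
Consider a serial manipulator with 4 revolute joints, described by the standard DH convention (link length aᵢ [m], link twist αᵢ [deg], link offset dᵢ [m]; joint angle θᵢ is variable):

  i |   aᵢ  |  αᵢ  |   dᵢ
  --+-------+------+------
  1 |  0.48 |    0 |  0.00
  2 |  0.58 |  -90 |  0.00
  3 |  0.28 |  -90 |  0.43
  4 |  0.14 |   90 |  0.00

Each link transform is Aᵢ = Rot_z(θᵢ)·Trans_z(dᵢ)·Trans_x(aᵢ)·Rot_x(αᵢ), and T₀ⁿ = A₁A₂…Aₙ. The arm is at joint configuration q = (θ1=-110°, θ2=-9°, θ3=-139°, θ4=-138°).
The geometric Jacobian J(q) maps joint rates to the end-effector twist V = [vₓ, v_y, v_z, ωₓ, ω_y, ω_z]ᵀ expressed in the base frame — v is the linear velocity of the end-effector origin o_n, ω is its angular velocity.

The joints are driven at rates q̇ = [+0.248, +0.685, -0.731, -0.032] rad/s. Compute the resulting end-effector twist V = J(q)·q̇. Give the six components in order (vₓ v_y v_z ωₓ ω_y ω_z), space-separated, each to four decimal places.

o_n = [0.0770, -1.0961, 0.1154]
J₁: ẑ×o_n = [1.0961, 0.0770, -0.0000], ω = ẑ
J2: z=[0.0000, 0.0000, 1.0000] o=[-0.1642, -0.4511, 0.0000] → [0.6450, 0.2412, -0.0000, 0.0000, 0.0000, 1.0000]
J3: z=[0.8746, -0.4848, 0.0000] o=[-0.4454, -0.9583, 0.0000] → [-0.0560, -0.1010, 0.1328, 0.8746, -0.4848, 0.0000]
J4: z=[-0.3181, -0.5738, 0.7547] o=[0.0332, -0.9820, 0.1837] → [0.1253, 0.0114, 0.0615, -0.3181, -0.5738, 0.7547]
V = J·q̇ = [0.7506, 0.2578, -0.0990, -0.6292, 0.3728, 0.9088]

0.7506 0.2578 -0.0990 -0.6292 0.3728 0.9088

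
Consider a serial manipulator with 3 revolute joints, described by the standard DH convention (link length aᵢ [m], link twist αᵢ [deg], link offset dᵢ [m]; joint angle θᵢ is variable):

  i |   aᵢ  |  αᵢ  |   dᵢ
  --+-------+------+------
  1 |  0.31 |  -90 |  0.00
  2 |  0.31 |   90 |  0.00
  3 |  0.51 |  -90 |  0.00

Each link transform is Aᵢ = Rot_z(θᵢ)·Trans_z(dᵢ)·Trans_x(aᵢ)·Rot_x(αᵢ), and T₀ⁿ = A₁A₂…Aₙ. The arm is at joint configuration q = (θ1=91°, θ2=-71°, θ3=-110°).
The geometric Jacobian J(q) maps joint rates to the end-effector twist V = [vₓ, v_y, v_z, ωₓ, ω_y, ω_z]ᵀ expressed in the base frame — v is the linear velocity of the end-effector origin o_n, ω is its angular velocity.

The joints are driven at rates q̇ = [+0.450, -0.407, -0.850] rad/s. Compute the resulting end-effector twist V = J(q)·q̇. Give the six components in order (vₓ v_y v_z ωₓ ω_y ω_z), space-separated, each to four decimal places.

o_n = [0.4730, 0.3624, 0.1282]
J₁: ẑ×o_n = [-0.3624, 0.4730, 0.0000], ω = ẑ
J2: z=[-0.9998, -0.0175, 0.0000] o=[-0.0054, 0.3100, 0.0000] → [-0.0022, 0.1282, -0.0441, -0.9998, -0.0175, 0.0000]
J3: z=[0.0165, -0.9454, 0.3256] o=[-0.0072, 0.4109, 0.2931] → [0.1717, 0.1590, 0.4531, 0.0165, -0.9454, 0.3256]
V = J·q̇ = [-0.3081, 0.0255, -0.3672, 0.3929, 0.8107, 0.1733]

-0.3081 0.0255 -0.3672 0.3929 0.8107 0.1733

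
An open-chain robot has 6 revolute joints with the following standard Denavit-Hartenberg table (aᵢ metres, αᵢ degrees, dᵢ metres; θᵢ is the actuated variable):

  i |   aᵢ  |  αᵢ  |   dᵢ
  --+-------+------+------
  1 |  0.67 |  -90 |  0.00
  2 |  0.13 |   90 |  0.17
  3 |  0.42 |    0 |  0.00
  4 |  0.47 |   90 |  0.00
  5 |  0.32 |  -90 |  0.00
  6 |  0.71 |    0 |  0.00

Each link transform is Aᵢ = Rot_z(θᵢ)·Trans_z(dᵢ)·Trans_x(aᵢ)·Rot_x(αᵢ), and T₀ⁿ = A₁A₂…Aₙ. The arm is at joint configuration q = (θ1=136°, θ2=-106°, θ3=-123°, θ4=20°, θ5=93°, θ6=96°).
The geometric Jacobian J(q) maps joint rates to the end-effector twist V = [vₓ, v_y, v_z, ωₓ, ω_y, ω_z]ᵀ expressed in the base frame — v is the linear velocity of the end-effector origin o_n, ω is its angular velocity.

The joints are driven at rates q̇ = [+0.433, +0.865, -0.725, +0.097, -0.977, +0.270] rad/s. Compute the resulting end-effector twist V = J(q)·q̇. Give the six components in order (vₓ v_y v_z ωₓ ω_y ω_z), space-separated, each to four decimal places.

o_n = [0.3306, 0.7741, 0.3999]
J₁: ẑ×o_n = [-0.7741, 0.3306, 0.0000], ω = ẑ
J2: z=[-0.6947, -0.7193, 0.0000] o=[-0.4820, 0.4654, 0.0000] → [-0.2877, 0.2778, 0.3700, -0.6947, -0.7193, 0.0000]
J3: z=[0.6915, -0.6677, -0.2756] o=[-0.5743, 0.3182, 0.1250] → [-0.0579, -0.4395, 0.9194, 0.6915, -0.6677, -0.2756]
J4: z=[0.6915, -0.6677, -0.2756] o=[-0.3749, 0.6154, -0.0949] → [-0.2867, -0.5366, 0.5809, 0.6915, -0.6677, -0.2756]
J5: z=[-0.3495, 0.0248, -0.9366] o=[-0.0778, 0.9651, -0.1966] → [-0.1641, -0.1740, 0.0566, -0.3495, 0.0248, -0.9366]
J6: z=[-0.6676, -0.7080, 0.2304] o=[0.1326, 0.7392, -0.2810] → [-0.4902, 0.5002, 0.1169, -0.6676, -0.7080, 0.2304]
V = J·q̇ = [-0.5419, 0.9551, -0.3140, -0.8739, -0.4182, 1.5834]

-0.5419 0.9551 -0.3140 -0.8739 -0.4182 1.5834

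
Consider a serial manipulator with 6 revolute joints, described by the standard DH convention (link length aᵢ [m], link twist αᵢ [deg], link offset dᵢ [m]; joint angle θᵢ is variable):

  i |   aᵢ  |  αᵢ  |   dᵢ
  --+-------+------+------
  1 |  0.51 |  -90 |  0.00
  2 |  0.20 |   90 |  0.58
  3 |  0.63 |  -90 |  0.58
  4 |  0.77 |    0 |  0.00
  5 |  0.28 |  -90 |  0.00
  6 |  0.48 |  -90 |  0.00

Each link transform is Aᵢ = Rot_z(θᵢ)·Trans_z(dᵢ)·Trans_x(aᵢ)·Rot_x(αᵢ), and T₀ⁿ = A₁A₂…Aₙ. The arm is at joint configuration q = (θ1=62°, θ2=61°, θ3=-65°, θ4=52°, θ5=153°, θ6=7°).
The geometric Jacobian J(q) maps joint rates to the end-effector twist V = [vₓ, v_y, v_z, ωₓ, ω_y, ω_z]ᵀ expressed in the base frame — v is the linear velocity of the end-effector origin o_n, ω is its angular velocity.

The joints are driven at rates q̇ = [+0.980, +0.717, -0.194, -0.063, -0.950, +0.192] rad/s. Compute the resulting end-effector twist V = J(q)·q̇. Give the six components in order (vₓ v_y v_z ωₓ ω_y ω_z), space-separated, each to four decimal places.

-1.4304 -0.3649 -0.3779 -0.3995 -0.2927 1.7433

o_n = [0.2780, 0.8977, -0.1412]
J₁: ẑ×o_n = [-0.8977, 0.2780, 0.0000], ω = ẑ
J2: z=[-0.8829, 0.4695, 0.0000] o=[0.2394, 0.4503, 0.0000] → [-0.0663, -0.1247, -0.4132, -0.8829, 0.4695, 0.0000]
J3: z=[0.4106, 0.7722, 0.4848] o=[-0.2272, 0.8082, -0.1749] → [-0.0174, 0.2311, -0.3534, 0.4106, 0.7722, 0.4848]
J4: z=[-0.1669, 0.5864, -0.7927] o=[0.5757, 1.1020, -0.1266] → [-0.1705, 0.2335, 0.2087, -0.1669, 0.5864, -0.7927]
J5: z=[-0.1669, 0.5864, -0.7927] o=[0.7515, 0.5175, -0.5960] → [0.5681, 0.4512, 0.2142, -0.1669, 0.5864, -0.7927]
J6: z=[0.7510, 0.5965, 0.2832] o=[0.5727, 0.6710, -0.4448] → [0.1169, -0.3114, 0.3461, 0.7510, 0.5965, 0.2832]
V = J·q̇ = [-1.4304, -0.3649, -0.3779, -0.3995, -0.2927, 1.7433]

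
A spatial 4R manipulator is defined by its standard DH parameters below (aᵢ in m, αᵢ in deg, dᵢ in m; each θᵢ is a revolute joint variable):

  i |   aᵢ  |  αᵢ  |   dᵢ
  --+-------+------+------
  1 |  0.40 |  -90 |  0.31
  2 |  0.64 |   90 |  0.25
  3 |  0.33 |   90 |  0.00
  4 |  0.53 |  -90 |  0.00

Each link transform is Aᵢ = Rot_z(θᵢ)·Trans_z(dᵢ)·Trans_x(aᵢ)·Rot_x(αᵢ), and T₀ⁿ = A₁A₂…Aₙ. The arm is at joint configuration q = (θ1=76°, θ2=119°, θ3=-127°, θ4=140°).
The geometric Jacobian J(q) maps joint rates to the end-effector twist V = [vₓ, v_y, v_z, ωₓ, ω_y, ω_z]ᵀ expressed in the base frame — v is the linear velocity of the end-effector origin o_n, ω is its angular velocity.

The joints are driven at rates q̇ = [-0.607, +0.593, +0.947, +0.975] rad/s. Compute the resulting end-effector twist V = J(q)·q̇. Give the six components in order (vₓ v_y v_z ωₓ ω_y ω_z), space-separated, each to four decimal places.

o_n = [-0.2130, 0.4298, -0.4549]
J₁: ẑ×o_n = [-0.4298, -0.2130, 0.0000], ω = ẑ
J2: z=[-0.9703, 0.2419, 0.0000] o=[0.0968, 0.3881, 0.3100] → [-0.1851, -0.7422, 0.0345, -0.9703, 0.2419, 0.0000]
J3: z=[0.2116, 0.8486, -0.4848] o=[-0.2209, 0.1475, -0.2498] → [-0.0373, 0.0396, 0.0531, 0.2116, 0.8486, -0.4848]
J4: z=[-0.4903, 0.5213, 0.6985] o=[0.0581, 0.1772, -0.0761] → [-0.3739, -0.3752, 0.0175, -0.4903, 0.5213, 0.6985]
V = J·q̇ = [-0.2487, -0.6391, 0.0878, -0.8530, 1.4554, -0.3851]

-0.2487 -0.6391 0.0878 -0.8530 1.4554 -0.3851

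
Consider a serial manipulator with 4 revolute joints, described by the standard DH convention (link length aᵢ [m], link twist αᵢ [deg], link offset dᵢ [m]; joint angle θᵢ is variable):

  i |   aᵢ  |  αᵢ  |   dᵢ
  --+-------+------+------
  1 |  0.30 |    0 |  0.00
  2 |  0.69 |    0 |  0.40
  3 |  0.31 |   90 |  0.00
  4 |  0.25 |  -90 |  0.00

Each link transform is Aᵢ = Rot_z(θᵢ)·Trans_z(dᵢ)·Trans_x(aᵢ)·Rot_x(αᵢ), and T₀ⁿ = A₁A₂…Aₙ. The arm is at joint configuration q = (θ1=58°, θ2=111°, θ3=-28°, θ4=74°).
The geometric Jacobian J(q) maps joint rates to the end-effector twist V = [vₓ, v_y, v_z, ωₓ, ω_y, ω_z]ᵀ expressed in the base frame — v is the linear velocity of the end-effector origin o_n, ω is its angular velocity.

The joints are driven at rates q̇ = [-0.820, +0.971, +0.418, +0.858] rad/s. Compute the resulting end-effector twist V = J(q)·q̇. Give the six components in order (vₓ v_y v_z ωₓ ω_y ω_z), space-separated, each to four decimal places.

o_n = [-0.8128, 0.6245, 0.6403]
J₁: ẑ×o_n = [-0.6245, -0.8128, 0.0000], ω = ẑ
J2: z=[0.0000, 0.0000, 1.0000] o=[0.1590, 0.2544, 0.0000] → [-0.3701, -0.9718, 0.0000, 0.0000, 0.0000, 1.0000]
J3: z=[0.0000, 0.0000, 1.0000] o=[-0.5183, 0.3861, 0.4000] → [-0.2385, -0.2945, 0.0000, 0.0000, 0.0000, 1.0000]
J4: z=[0.6293, 0.7771, 0.0000] o=[-0.7593, 0.5812, 0.4000] → [0.1868, -0.1512, 0.0689, 0.6293, 0.7771, 0.0000]
V = J·q̇ = [0.2133, -0.5299, 0.0591, 0.5400, 0.6668, 0.5690]

0.2133 -0.5299 0.0591 0.5400 0.6668 0.5690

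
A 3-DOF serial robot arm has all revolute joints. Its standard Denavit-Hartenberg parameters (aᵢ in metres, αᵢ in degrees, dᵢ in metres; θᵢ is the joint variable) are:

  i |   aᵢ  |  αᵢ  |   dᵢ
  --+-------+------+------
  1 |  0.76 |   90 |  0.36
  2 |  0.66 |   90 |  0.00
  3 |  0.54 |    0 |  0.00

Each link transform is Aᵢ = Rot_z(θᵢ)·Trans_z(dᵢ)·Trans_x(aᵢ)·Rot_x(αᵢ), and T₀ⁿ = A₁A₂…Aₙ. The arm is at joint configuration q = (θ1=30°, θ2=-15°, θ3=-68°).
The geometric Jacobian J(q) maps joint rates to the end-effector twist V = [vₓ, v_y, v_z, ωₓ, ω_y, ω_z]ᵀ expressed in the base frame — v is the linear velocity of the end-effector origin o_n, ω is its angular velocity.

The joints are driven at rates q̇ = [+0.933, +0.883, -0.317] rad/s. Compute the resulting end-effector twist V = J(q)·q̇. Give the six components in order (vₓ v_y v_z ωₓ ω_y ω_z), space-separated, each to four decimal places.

-1.1418 1.1309 0.7765 0.5126 -0.7237 1.2392

o_n = [1.1292, 1.2301, 0.1368]
J₁: ẑ×o_n = [-1.2301, 1.1292, 0.0000], ω = ẑ
J2: z=[0.5000, -0.8660, 0.0000] o=[0.6582, 0.3800, 0.3600] → [0.1933, 0.1116, 0.8329, 0.5000, -0.8660, 0.0000]
J3: z=[-0.2241, -0.1294, -0.9659] o=[1.2103, 0.6988, 0.1892] → [0.5200, 0.0666, -0.1296, -0.2241, -0.1294, -0.9659]
V = J·q̇ = [-1.1418, 1.1309, 0.7765, 0.5126, -0.7237, 1.2392]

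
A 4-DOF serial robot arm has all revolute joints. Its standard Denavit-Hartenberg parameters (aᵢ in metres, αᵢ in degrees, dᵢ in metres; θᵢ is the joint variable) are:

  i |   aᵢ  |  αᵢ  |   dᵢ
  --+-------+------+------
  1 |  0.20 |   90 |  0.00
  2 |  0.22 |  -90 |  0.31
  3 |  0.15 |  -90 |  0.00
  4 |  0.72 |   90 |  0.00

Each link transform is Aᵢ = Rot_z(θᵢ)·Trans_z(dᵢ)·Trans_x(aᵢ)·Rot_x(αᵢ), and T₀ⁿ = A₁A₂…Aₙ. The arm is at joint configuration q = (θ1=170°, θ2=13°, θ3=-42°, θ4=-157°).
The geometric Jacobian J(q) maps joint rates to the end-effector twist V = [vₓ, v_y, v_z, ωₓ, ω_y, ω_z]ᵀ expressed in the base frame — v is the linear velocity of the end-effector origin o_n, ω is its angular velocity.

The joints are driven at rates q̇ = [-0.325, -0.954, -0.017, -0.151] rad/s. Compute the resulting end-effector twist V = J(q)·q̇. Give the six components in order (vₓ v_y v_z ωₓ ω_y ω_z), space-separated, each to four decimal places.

-0.2388 -0.0000 0.1068 -0.0530 -0.8454 -0.3643

o_n = [0.0142, -0.0361, 0.2379]
J₁: ẑ×o_n = [0.0361, 0.0142, -0.0000], ω = ẑ
J2: z=[0.1736, 0.9848, 0.0000] o=[-0.1970, 0.0347, 0.0000] → [0.2343, -0.0413, -0.2202, 0.1736, 0.9848, 0.0000]
J3: z=[0.2215, -0.0391, 0.9744] o=[-0.3542, 0.3772, 0.0495] → [0.3954, 0.3172, -0.0772, 0.2215, -0.0391, 0.9744]
J4: z=[-0.7711, -0.6186, 0.1505] o=[-0.4438, 0.4949, 0.0746] → [-0.0211, 0.1949, 0.6928, -0.7711, -0.6186, 0.1505]
V = J·q̇ = [-0.2388, -0.0000, 0.1068, -0.0530, -0.8454, -0.3643]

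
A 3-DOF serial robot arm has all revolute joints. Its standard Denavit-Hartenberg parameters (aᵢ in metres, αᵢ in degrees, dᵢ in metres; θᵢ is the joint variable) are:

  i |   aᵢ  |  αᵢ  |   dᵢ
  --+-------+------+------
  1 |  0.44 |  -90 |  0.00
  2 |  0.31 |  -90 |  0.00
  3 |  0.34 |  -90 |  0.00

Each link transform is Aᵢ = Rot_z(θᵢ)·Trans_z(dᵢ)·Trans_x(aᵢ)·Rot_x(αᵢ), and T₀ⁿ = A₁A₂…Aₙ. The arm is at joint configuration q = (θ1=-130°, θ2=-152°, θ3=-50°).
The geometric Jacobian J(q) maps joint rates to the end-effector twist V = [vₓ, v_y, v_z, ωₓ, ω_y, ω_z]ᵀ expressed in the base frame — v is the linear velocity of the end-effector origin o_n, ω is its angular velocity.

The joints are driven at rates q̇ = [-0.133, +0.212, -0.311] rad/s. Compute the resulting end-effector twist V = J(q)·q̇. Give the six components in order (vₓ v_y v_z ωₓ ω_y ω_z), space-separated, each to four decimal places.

o_n = [0.2167, -0.1470, 0.2481]
J₁: ẑ×o_n = [0.1470, 0.2167, -0.0000], ω = ẑ
J2: z=[0.7660, -0.6428, 0.0000] o=[-0.2828, -0.3371, 0.0000] → [-0.1595, -0.1901, 0.4667, 0.7660, -0.6428, 0.0000]
J3: z=[-0.3018, -0.3596, 0.8829] o=[-0.1069, -0.1274, 0.1455] → [-0.0196, 0.3166, 0.1223, -0.3018, -0.3596, 0.8829]
V = J·q̇ = [-0.0473, -0.1676, 0.0609, 0.2563, -0.0244, -0.4076]

-0.0473 -0.1676 0.0609 0.2563 -0.0244 -0.4076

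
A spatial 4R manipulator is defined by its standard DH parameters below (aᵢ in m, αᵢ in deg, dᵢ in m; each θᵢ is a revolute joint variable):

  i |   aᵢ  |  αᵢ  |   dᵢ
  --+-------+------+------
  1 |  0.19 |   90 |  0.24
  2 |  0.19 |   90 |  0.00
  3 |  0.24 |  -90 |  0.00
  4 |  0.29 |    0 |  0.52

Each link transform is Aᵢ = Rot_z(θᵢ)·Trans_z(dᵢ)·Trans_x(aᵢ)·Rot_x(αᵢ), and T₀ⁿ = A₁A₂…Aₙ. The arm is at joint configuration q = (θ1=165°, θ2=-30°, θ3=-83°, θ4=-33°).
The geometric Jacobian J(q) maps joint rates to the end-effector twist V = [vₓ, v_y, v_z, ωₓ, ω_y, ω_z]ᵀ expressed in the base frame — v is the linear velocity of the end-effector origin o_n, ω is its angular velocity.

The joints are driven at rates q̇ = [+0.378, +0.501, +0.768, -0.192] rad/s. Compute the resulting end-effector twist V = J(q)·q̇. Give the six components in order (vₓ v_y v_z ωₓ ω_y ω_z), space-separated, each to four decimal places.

-0.2947 0.2646 0.0939 0.6539 0.3192 -0.1918

o_n = [-0.8549, -0.2018, -0.2793]
J₁: ẑ×o_n = [0.2018, -0.8549, 0.0000], ω = ẑ
J2: z=[0.2588, 0.9659, 0.0000] o=[-0.1835, 0.0492, 0.2400] → [-0.5016, 0.1344, 0.5835, 0.2588, 0.9659, 0.0000]
J3: z=[0.4830, -0.1294, -0.8660] o=[-0.3425, 0.0918, 0.1450] → [-0.1994, 0.6487, -0.2081, 0.4830, -0.1294, -0.8660]
J4: z=[-0.7987, 0.3402, -0.4963] o=[-0.4286, -0.1318, 0.1304] → [-0.1741, -0.1156, 0.2010, -0.7987, 0.3402, -0.4963]
V = J·q̇ = [-0.2947, 0.2646, 0.0939, 0.6539, 0.3192, -0.1918]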